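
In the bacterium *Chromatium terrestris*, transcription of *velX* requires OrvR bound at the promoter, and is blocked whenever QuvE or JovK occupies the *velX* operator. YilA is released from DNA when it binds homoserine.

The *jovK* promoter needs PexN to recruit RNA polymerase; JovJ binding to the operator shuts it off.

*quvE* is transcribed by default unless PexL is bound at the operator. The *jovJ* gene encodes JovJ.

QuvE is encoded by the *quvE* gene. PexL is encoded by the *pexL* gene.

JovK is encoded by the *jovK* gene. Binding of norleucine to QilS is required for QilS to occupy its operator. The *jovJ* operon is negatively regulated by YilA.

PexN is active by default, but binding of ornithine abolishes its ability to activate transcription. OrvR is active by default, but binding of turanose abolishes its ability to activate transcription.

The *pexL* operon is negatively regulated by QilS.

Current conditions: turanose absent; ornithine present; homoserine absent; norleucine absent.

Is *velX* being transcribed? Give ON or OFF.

ON

Norleucine is absent, so QilS is inactive.
With no repressor bound, *pexL* is transcribed.
So PexL is produced and active.
With repressor PexL bound, *quvE* is not transcribed.
So QuvE is not produced.
Turanose is absent, so OrvR is active.
Ornithine is present, so PexN is inactive.
Homoserine is absent, so YilA is active.
With repressor YilA bound, *jovJ* is not transcribed.
So JovJ is not produced.
Required activator PexN is absent, so *jovK* is not transcribed.
So JovK is not produced.
No repressor is bound and OrvR is active, so *velX* is transcribed.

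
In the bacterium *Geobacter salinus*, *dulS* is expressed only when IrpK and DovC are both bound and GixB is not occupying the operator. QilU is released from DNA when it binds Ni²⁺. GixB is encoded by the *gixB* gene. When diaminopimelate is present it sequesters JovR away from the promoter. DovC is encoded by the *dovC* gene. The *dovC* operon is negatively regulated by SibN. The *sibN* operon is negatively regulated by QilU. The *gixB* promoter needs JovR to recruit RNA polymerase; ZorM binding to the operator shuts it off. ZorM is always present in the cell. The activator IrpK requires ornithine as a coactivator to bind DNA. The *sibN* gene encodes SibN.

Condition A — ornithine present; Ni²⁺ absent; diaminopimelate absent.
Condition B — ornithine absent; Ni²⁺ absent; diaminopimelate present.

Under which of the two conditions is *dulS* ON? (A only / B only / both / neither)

A only

Condition A:
Ornithine is present, so IrpK is active.
Ni²⁺ is absent, so QilU is active.
With repressor QilU bound, *sibN* is not transcribed.
So SibN is not produced.
With no repressor bound, *dovC* is transcribed.
So DovC is produced and active.
Diaminopimelate is absent, so JovR is active.
ZorM is produced constitutively and is active.
With repressor ZorM bound, *gixB* is not transcribed.
So GixB is not produced.
No repressor is bound and IrpK and DovC are active, so *dulS* is transcribed.
→ *dulS* is ON in A.
Condition B:
Ornithine is absent, so IrpK is inactive.
Ni²⁺ is absent, so QilU is active.
With repressor QilU bound, *sibN* is not transcribed.
So SibN is not produced.
With no repressor bound, *dovC* is transcribed.
So DovC is produced and active.
Diaminopimelate is present, so JovR is inactive.
ZorM is produced constitutively and is active.
With repressor ZorM bound, *gixB* is not transcribed.
So GixB is not produced.
Required activator IrpK is absent, so *dulS* is not transcribed.
→ *dulS* is OFF in B.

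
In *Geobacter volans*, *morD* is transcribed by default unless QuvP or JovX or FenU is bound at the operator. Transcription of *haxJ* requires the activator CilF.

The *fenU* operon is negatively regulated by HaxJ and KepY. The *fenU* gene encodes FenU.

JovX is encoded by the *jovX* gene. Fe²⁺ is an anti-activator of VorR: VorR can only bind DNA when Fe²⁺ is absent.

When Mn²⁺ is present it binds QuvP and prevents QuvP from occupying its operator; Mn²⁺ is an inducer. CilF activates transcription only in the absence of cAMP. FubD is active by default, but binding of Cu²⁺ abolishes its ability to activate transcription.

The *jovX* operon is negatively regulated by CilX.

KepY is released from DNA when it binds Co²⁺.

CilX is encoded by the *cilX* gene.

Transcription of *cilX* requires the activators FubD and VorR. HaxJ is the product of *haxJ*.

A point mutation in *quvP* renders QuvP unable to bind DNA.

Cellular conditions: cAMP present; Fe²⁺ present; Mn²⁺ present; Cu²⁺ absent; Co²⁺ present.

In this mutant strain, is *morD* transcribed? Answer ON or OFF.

QuvP is non-functional in this strain, so it has no effect.
Cu²⁺ is absent, so FubD is active.
Fe²⁺ is present, so VorR is inactive.
Required activator VorR is absent, so *cilX* is not transcribed.
So CilX is not produced.
With no repressor bound, *jovX* is transcribed.
So JovX is produced and active.
cAMP is present, so CilF is inactive.
Required activator CilF is absent, so *haxJ* is not transcribed.
So HaxJ is not produced.
Co²⁺ is present, so KepY is inactive.
With no repressor bound, *fenU* is transcribed.
So FenU is produced and active.
With repressor JovX bound, *morD* is not transcribed.

OFF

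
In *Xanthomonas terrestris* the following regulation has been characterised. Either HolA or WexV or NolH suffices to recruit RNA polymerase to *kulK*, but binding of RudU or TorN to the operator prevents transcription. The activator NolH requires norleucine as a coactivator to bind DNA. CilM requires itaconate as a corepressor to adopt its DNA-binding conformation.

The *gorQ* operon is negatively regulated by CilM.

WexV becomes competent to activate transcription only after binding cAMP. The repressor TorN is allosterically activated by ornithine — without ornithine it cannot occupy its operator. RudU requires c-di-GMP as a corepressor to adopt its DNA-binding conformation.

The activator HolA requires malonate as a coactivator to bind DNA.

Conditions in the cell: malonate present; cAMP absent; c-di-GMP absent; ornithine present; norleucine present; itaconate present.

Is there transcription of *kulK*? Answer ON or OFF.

Malonate is present, so HolA is active.
cAMP is absent, so WexV is inactive.
c-di-GMP is absent, so RudU is inactive.
Ornithine is present, so TorN is active.
Norleucine is present, so NolH is active.
With repressor TorN bound, *kulK* is not transcribed.

OFF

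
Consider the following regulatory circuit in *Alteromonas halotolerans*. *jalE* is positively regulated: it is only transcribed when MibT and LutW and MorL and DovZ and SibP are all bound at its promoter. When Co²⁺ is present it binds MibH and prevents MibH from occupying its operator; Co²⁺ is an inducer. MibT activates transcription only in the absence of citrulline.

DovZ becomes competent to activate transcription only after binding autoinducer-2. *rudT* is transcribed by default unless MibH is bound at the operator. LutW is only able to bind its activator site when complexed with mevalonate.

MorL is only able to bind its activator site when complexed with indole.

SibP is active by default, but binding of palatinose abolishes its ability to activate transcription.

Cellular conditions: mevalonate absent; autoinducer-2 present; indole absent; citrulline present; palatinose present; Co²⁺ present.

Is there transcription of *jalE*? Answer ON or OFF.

OFF

Citrulline is present, so MibT is inactive.
Mevalonate is absent, so LutW is inactive.
Indole is absent, so MorL is inactive.
Autoinducer-2 is present, so DovZ is active.
Palatinose is present, so SibP is inactive.
Required activator MibT is absent, so *jalE* is not transcribed.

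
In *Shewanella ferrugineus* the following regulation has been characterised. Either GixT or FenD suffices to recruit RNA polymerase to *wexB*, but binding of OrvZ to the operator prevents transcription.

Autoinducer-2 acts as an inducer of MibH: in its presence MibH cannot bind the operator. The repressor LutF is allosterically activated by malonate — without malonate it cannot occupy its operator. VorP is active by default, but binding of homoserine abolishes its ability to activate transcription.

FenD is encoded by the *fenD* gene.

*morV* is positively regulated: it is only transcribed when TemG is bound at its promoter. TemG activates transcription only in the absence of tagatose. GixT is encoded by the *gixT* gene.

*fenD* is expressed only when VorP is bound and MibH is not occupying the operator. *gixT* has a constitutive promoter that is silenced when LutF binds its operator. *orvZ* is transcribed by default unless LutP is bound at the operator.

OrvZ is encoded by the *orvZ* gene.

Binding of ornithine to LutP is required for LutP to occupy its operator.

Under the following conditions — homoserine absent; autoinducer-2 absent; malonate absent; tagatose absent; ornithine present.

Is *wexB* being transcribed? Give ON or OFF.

Malonate is absent, so LutF is inactive.
With no repressor bound, *gixT* is transcribed.
So GixT is produced and active.
Ornithine is present, so LutP is active.
With repressor LutP bound, *orvZ* is not transcribed.
So OrvZ is not produced.
Homoserine is absent, so VorP is active.
Autoinducer-2 is absent, so MibH is active.
With repressor MibH bound, *fenD* is not transcribed.
So FenD is not produced.
Activator GixT is present, so *wexB* is transcribed.

ON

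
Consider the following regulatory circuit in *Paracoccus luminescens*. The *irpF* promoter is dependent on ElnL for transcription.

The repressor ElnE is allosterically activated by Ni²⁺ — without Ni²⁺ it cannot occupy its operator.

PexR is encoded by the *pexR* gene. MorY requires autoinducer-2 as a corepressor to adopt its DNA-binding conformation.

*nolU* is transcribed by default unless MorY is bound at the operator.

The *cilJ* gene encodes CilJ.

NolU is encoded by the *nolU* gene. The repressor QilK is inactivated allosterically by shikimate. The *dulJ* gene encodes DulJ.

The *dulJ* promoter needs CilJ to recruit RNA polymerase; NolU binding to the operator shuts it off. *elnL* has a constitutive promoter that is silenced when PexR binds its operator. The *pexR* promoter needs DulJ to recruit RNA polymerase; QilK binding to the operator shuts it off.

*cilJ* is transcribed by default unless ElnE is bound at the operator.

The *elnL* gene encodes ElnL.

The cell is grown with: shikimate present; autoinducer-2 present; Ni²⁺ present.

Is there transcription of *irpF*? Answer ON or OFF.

ON

Autoinducer-2 is present, so MorY is active.
With repressor MorY bound, *nolU* is not transcribed.
So NolU is not produced.
Ni²⁺ is present, so ElnE is active.
With repressor ElnE bound, *cilJ* is not transcribed.
So CilJ is not produced.
Required activator CilJ is absent, so *dulJ* is not transcribed.
So DulJ is not produced.
Shikimate is present, so QilK is inactive.
Required activator DulJ is absent, so *pexR* is not transcribed.
So PexR is not produced.
With no repressor bound, *elnL* is transcribed.
So ElnL is produced and active.
No repressor is bound and ElnL is active, so *irpF* is transcribed.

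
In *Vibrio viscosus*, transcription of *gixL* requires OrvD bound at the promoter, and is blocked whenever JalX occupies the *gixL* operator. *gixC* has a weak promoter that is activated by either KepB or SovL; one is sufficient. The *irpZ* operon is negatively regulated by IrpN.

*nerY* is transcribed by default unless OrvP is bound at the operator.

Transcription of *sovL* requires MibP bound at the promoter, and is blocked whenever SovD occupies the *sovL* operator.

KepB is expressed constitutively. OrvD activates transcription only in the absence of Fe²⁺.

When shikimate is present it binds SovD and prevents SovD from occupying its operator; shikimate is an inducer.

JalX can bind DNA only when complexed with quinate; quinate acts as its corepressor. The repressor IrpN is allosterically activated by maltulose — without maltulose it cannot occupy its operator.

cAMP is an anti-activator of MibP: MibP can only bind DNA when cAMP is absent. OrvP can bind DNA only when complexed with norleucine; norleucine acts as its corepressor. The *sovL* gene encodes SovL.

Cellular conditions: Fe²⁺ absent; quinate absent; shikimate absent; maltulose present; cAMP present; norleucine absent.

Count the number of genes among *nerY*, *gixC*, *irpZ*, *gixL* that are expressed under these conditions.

3

Norleucine is absent, so OrvP is inactive.
With no repressor bound, *nerY* is transcribed.
→ *nerY* is ON.
KepB is produced constitutively and is active.
cAMP is present, so MibP is inactive.
Shikimate is absent, so SovD is active.
With repressor SovD bound, *sovL* is not transcribed.
So SovL is not produced.
Activator KepB is present, so *gixC* is transcribed.
→ *gixC* is ON.
Maltulose is present, so IrpN is active.
With repressor IrpN bound, *irpZ* is not transcribed.
→ *irpZ* is OFF.
Fe²⁺ is absent, so OrvD is active.
Quinate is absent, so JalX is inactive.
No repressor is bound and OrvD is active, so *gixL* is transcribed.
→ *gixL* is ON.
3 of the 4 genes are transcribed.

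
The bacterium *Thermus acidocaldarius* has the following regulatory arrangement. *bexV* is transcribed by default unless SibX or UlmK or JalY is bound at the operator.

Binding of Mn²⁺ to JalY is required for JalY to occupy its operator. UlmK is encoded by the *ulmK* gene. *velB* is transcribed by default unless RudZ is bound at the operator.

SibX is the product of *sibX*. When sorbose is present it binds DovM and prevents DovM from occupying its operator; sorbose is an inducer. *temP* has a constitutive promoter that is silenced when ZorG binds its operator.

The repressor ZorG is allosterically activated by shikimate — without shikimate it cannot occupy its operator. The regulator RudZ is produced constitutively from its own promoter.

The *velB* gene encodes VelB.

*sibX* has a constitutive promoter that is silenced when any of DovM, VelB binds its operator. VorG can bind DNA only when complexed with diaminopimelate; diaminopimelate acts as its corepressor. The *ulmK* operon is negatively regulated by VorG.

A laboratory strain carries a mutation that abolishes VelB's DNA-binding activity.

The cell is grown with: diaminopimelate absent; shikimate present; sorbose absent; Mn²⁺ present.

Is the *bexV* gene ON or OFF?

Sorbose is absent, so DovM is active.
VelB is non-functional in this strain, so it has no effect.
With repressor DovM bound, *sibX* is not transcribed.
So SibX is not produced.
Diaminopimelate is absent, so VorG is inactive.
With no repressor bound, *ulmK* is transcribed.
So UlmK is produced and active.
Mn²⁺ is present, so JalY is active.
With repressor UlmK bound, *bexV* is not transcribed.

OFF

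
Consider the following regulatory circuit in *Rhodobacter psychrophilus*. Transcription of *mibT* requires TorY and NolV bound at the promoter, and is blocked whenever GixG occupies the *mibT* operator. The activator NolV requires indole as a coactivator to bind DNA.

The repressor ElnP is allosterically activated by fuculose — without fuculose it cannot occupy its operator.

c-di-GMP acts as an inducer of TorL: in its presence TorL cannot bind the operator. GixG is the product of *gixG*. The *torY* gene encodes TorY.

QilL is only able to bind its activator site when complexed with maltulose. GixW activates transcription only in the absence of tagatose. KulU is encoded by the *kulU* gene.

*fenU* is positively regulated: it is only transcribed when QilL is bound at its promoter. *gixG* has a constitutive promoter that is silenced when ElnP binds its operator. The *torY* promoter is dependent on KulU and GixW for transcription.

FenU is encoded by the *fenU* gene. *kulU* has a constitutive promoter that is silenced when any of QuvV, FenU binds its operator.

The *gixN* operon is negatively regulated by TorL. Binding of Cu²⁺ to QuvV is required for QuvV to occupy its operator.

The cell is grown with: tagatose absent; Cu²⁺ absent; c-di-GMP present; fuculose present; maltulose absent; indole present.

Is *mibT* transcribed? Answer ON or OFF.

Cu²⁺ is absent, so QuvV is inactive.
Maltulose is absent, so QilL is inactive.
Required activator QilL is absent, so *fenU* is not transcribed.
So FenU is not produced.
With no repressor bound, *kulU* is transcribed.
So KulU is produced and active.
Tagatose is absent, so GixW is active.
No repressor is bound and KulU and GixW are active, so *torY* is transcribed.
So TorY is produced and active.
Indole is present, so NolV is active.
Fuculose is present, so ElnP is active.
With repressor ElnP bound, *gixG* is not transcribed.
So GixG is not produced.
No repressor is bound and TorY and NolV are active, so *mibT* is transcribed.

ON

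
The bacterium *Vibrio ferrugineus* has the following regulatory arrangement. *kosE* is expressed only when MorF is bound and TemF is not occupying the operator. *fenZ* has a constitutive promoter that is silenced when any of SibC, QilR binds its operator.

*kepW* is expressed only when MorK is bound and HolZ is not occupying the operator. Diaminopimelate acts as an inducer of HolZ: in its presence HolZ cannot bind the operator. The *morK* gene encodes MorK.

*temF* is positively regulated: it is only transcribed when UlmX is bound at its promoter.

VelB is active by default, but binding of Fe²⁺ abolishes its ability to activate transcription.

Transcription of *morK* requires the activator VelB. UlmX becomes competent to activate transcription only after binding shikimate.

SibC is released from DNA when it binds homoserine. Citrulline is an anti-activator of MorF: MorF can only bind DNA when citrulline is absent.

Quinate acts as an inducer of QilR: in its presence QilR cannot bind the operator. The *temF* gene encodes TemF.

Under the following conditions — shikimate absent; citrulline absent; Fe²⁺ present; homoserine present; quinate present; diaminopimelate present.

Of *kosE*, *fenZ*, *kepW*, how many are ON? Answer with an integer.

Citrulline is absent, so MorF is active.
Shikimate is absent, so UlmX is inactive.
Required activator UlmX is absent, so *temF* is not transcribed.
So TemF is not produced.
No repressor is bound and MorF is active, so *kosE* is transcribed.
→ *kosE* is ON.
Homoserine is present, so SibC is inactive.
Quinate is present, so QilR is inactive.
With no repressor bound, *fenZ* is transcribed.
→ *fenZ* is ON.
Fe²⁺ is present, so VelB is inactive.
Required activator VelB is absent, so *morK* is not transcribed.
So MorK is not produced.
Diaminopimelate is present, so HolZ is inactive.
Required activator MorK is absent, so *kepW* is not transcribed.
→ *kepW* is OFF.
2 of the 3 genes are transcribed.

2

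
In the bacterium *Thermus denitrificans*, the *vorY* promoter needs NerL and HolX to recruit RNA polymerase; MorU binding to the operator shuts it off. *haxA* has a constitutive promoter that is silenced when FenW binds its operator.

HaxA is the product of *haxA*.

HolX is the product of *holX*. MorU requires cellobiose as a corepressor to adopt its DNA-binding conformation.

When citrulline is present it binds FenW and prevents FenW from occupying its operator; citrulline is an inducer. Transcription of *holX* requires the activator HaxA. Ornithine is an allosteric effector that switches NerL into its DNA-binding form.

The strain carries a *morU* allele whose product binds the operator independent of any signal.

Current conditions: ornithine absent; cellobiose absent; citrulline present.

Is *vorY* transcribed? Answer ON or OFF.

OFF

MorU is constitutively active in this strain.
Ornithine is absent, so NerL is inactive.
Citrulline is present, so FenW is inactive.
With no repressor bound, *haxA* is transcribed.
So HaxA is produced and active.
No repressor is bound and HaxA is active, so *holX* is transcribed.
So HolX is produced and active.
With repressor MorU bound, *vorY* is not transcribed.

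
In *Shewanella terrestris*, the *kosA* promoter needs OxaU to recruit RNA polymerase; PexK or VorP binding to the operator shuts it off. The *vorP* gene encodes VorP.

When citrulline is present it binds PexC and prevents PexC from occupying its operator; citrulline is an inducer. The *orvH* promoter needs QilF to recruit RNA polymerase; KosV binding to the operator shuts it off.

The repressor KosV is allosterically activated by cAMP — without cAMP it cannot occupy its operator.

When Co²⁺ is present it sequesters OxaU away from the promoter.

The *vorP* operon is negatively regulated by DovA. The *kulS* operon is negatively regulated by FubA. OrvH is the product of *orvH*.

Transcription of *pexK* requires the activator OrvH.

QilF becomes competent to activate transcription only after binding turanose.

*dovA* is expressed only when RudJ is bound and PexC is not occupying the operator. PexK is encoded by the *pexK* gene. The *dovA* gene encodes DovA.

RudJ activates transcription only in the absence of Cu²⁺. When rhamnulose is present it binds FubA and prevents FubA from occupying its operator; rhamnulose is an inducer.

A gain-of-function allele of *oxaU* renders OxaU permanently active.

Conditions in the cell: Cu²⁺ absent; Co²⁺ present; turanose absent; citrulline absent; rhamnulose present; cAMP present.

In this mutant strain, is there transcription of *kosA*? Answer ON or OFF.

OFF

cAMP is present, so KosV is active.
Turanose is absent, so QilF is inactive.
With repressor KosV bound, *orvH* is not transcribed.
So OrvH is not produced.
Required activator OrvH is absent, so *pexK* is not transcribed.
So PexK is not produced.
Citrulline is absent, so PexC is active.
Cu²⁺ is absent, so RudJ is active.
With repressor PexC bound, *dovA* is not transcribed.
So DovA is not produced.
With no repressor bound, *vorP* is transcribed.
So VorP is produced and active.
OxaU is constitutively active in this strain.
With repressor VorP bound, *kosA* is not transcribed.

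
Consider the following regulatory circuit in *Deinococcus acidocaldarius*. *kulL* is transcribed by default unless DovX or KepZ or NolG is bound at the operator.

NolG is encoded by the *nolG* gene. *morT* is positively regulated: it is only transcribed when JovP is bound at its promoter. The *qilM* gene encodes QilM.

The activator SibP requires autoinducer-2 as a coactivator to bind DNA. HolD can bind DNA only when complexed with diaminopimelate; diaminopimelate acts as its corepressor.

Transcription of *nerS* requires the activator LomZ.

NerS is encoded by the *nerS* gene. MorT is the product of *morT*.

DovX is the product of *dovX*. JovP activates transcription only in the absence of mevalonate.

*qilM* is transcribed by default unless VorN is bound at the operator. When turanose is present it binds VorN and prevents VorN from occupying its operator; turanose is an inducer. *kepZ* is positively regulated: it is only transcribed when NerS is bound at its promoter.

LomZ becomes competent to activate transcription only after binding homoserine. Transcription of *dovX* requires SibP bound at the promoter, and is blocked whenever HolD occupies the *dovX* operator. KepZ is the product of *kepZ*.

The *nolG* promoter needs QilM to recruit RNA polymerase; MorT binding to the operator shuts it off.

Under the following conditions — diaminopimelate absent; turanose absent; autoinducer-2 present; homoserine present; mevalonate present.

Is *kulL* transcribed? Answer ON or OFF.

OFF

Diaminopimelate is absent, so HolD is inactive.
Autoinducer-2 is present, so SibP is active.
No repressor is bound and SibP is active, so *dovX* is transcribed.
So DovX is produced and active.
Homoserine is present, so LomZ is active.
No repressor is bound and LomZ is active, so *nerS* is transcribed.
So NerS is produced and active.
No repressor is bound and NerS is active, so *kepZ* is transcribed.
So KepZ is produced and active.
Turanose is absent, so VorN is active.
With repressor VorN bound, *qilM* is not transcribed.
So QilM is not produced.
Mevalonate is present, so JovP is inactive.
Required activator JovP is absent, so *morT* is not transcribed.
So MorT is not produced.
Required activator QilM is absent, so *nolG* is not transcribed.
So NolG is not produced.
With repressor DovX bound, *kulL* is not transcribed.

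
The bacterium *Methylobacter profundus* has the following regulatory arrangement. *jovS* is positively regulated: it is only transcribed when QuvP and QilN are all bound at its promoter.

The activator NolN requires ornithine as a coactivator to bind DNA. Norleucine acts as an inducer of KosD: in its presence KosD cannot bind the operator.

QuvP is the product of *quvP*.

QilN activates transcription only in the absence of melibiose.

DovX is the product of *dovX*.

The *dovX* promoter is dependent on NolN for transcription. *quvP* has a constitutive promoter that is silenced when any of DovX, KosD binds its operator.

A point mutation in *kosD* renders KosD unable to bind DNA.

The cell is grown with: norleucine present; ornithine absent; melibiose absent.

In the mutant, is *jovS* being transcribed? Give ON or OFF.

Ornithine is absent, so NolN is inactive.
Required activator NolN is absent, so *dovX* is not transcribed.
So DovX is not produced.
KosD is non-functional in this strain, so it has no effect.
With no repressor bound, *quvP* is transcribed.
So QuvP is produced and active.
Melibiose is absent, so QilN is active.
No repressor is bound and QuvP and QilN are active, so *jovS* is transcribed.

ON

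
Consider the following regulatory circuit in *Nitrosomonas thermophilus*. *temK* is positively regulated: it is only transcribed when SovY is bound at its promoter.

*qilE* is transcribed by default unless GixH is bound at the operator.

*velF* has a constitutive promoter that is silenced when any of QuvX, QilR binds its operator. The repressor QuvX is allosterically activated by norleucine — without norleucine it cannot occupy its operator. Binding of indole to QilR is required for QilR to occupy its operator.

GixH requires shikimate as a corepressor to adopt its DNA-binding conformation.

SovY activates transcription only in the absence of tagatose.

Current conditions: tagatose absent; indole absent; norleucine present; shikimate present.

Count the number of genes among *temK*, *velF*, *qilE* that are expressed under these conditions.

1

Tagatose is absent, so SovY is active.
No repressor is bound and SovY is active, so *temK* is transcribed.
→ *temK* is ON.
Norleucine is present, so QuvX is active.
Indole is absent, so QilR is inactive.
With repressor QuvX bound, *velF* is not transcribed.
→ *velF* is OFF.
Shikimate is present, so GixH is active.
With repressor GixH bound, *qilE* is not transcribed.
→ *qilE* is OFF.
1 of the 3 genes is transcribed.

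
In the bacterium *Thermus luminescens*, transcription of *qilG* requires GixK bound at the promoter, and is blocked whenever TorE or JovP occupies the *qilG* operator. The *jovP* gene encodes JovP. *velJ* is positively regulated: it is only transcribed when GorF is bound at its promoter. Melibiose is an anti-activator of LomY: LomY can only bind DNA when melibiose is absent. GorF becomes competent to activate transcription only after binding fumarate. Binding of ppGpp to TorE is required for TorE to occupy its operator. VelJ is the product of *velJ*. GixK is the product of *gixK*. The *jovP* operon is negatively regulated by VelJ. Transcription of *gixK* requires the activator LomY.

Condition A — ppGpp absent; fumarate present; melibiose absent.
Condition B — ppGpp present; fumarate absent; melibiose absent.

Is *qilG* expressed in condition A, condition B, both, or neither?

A only

Condition A:
ppGpp is absent, so TorE is inactive.
Fumarate is present, so GorF is active.
No repressor is bound and GorF is active, so *velJ* is transcribed.
So VelJ is produced and active.
With repressor VelJ bound, *jovP* is not transcribed.
So JovP is not produced.
Melibiose is absent, so LomY is active.
No repressor is bound and LomY is active, so *gixK* is transcribed.
So GixK is produced and active.
No repressor is bound and GixK is active, so *qilG* is transcribed.
→ *qilG* is ON in A.
Condition B:
ppGpp is present, so TorE is active.
Fumarate is absent, so GorF is inactive.
Required activator GorF is absent, so *velJ* is not transcribed.
So VelJ is not produced.
With no repressor bound, *jovP* is transcribed.
So JovP is produced and active.
Melibiose is absent, so LomY is active.
No repressor is bound and LomY is active, so *gixK* is transcribed.
So GixK is produced and active.
With repressor TorE bound, *qilG* is not transcribed.
→ *qilG* is OFF in B.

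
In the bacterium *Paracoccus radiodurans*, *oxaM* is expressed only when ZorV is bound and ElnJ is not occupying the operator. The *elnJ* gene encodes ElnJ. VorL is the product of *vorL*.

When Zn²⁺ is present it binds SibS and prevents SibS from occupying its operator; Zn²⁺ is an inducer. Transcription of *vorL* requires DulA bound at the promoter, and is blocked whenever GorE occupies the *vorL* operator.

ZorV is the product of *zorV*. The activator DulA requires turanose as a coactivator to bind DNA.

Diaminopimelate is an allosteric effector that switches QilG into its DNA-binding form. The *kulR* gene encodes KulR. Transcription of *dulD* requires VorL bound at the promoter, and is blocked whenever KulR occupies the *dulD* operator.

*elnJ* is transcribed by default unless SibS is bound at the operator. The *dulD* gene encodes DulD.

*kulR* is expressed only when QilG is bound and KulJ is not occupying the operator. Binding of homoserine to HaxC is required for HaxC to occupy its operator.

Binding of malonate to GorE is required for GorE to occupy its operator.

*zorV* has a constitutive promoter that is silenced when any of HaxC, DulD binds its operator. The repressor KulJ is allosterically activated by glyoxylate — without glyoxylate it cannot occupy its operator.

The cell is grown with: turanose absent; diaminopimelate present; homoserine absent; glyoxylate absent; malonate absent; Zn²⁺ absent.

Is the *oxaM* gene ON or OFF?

Zn²⁺ is absent, so SibS is active.
With repressor SibS bound, *elnJ* is not transcribed.
So ElnJ is not produced.
Homoserine is absent, so HaxC is inactive.
Turanose is absent, so DulA is inactive.
Malonate is absent, so GorE is inactive.
Required activator DulA is absent, so *vorL* is not transcribed.
So VorL is not produced.
Glyoxylate is absent, so KulJ is inactive.
Diaminopimelate is present, so QilG is active.
No repressor is bound and QilG is active, so *kulR* is transcribed.
So KulR is produced and active.
With repressor KulR bound, *dulD* is not transcribed.
So DulD is not produced.
With no repressor bound, *zorV* is transcribed.
So ZorV is produced and active.
No repressor is bound and ZorV is active, so *oxaM* is transcribed.

ON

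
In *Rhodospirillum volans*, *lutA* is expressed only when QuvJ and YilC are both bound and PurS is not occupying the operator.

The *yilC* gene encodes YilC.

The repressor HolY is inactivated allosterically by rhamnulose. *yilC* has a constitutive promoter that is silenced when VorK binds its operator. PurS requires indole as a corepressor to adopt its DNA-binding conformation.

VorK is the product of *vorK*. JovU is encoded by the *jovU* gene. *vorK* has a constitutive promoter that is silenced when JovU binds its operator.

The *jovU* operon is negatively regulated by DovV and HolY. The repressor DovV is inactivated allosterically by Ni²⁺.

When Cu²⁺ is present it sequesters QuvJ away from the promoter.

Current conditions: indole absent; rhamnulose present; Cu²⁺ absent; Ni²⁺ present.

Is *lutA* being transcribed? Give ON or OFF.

ON

Indole is absent, so PurS is inactive.
Cu²⁺ is absent, so QuvJ is active.
Ni²⁺ is present, so DovV is inactive.
Rhamnulose is present, so HolY is inactive.
With no repressor bound, *jovU* is transcribed.
So JovU is produced and active.
With repressor JovU bound, *vorK* is not transcribed.
So VorK is not produced.
With no repressor bound, *yilC* is transcribed.
So YilC is produced and active.
No repressor is bound and QuvJ and YilC are active, so *lutA* is transcribed.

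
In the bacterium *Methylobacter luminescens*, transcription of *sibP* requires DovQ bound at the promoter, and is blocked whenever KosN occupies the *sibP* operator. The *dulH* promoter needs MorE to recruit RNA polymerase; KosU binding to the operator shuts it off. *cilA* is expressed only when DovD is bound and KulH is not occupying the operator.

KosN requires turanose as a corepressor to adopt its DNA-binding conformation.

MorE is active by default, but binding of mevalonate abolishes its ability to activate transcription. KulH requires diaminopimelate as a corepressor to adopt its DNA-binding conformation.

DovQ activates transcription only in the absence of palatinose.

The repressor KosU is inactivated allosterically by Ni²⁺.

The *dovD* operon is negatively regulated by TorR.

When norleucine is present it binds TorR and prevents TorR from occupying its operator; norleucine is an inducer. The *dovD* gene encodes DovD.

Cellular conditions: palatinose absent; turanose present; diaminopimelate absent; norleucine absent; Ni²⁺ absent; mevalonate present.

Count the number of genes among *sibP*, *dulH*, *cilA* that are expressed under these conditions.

0

Palatinose is absent, so DovQ is active.
Turanose is present, so KosN is active.
With repressor KosN bound, *sibP* is not transcribed.
→ *sibP* is OFF.
Mevalonate is present, so MorE is inactive.
Ni²⁺ is absent, so KosU is active.
With repressor KosU bound, *dulH* is not transcribed.
→ *dulH* is OFF.
Diaminopimelate is absent, so KulH is inactive.
Norleucine is absent, so TorR is active.
With repressor TorR bound, *dovD* is not transcribed.
So DovD is not produced.
Required activator DovD is absent, so *cilA* is not transcribed.
→ *cilA* is OFF.
0 of the 3 genes are transcribed.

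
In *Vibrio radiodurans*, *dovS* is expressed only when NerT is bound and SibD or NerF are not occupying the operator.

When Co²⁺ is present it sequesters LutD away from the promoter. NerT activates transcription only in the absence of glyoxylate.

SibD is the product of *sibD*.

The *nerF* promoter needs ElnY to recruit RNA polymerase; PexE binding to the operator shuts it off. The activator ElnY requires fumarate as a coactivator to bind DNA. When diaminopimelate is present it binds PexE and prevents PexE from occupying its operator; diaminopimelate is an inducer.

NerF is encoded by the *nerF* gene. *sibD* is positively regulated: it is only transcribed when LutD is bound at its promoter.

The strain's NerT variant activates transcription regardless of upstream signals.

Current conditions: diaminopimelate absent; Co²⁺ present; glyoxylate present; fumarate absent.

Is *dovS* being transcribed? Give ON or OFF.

ON

Co²⁺ is present, so LutD is inactive.
Required activator LutD is absent, so *sibD* is not transcribed.
So SibD is not produced.
NerT is constitutively active in this strain.
Fumarate is absent, so ElnY is inactive.
Diaminopimelate is absent, so PexE is active.
With repressor PexE bound, *nerF* is not transcribed.
So NerF is not produced.
No repressor is bound and NerT is active, so *dovS* is transcribed.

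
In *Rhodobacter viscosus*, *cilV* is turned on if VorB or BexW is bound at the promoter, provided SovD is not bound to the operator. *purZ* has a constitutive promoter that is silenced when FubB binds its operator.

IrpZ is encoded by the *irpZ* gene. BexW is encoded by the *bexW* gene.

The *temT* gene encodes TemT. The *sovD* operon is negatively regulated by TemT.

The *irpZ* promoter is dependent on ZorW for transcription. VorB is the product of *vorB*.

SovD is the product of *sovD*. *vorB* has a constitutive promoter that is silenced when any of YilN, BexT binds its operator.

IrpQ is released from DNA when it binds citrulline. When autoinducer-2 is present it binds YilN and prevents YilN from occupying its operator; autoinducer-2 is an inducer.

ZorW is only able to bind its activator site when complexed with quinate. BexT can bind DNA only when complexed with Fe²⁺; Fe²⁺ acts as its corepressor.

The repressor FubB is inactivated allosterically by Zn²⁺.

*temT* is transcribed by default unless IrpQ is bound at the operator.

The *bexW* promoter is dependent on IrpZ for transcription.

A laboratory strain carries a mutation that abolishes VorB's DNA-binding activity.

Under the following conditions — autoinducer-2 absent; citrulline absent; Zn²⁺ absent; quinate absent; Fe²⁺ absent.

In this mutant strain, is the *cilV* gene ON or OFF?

VorB is non-functional in this strain, so it has no effect.
Citrulline is absent, so IrpQ is active.
With repressor IrpQ bound, *temT* is not transcribed.
So TemT is not produced.
With no repressor bound, *sovD* is transcribed.
So SovD is produced and active.
Quinate is absent, so ZorW is inactive.
Required activator ZorW is absent, so *irpZ* is not transcribed.
So IrpZ is not produced.
Required activator IrpZ is absent, so *bexW* is not transcribed.
So BexW is not produced.
With repressor SovD bound, *cilV* is not transcribed.

OFF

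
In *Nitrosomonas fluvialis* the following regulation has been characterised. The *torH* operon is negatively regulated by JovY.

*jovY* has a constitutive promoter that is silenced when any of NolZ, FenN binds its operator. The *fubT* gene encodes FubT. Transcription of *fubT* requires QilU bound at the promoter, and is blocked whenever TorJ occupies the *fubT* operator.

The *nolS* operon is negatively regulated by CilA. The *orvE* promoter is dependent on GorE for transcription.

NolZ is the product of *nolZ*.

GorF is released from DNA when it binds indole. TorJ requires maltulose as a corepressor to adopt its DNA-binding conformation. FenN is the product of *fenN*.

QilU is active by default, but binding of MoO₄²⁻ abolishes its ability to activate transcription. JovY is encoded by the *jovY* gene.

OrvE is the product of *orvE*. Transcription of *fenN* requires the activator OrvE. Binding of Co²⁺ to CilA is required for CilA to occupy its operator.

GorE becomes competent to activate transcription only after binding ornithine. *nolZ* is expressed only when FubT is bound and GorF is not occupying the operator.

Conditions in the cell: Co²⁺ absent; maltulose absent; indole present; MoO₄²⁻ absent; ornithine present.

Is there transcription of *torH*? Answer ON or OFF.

Maltulose is absent, so TorJ is inactive.
MoO₄²⁻ is absent, so QilU is active.
No repressor is bound and QilU is active, so *fubT* is transcribed.
So FubT is produced and active.
Indole is present, so GorF is inactive.
No repressor is bound and FubT is active, so *nolZ* is transcribed.
So NolZ is produced and active.
Ornithine is present, so GorE is active.
No repressor is bound and GorE is active, so *orvE* is transcribed.
So OrvE is produced and active.
No repressor is bound and OrvE is active, so *fenN* is transcribed.
So FenN is produced and active.
With repressor NolZ bound, *jovY* is not transcribed.
So JovY is not produced.
With no repressor bound, *torH* is transcribed.

ON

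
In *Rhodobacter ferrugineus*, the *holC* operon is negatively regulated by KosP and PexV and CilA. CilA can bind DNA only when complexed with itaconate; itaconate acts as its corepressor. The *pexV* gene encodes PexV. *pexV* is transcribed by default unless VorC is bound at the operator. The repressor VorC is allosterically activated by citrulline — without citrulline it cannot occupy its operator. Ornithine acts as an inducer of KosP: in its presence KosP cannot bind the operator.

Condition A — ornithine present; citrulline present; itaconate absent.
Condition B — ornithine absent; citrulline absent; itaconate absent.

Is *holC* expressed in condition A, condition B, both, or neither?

A only

Condition A:
Ornithine is present, so KosP is inactive.
Citrulline is present, so VorC is active.
With repressor VorC bound, *pexV* is not transcribed.
So PexV is not produced.
Itaconate is absent, so CilA is inactive.
With no repressor bound, *holC* is transcribed.
→ *holC* is ON in A.
Condition B:
Ornithine is absent, so KosP is active.
Citrulline is absent, so VorC is inactive.
With no repressor bound, *pexV* is transcribed.
So PexV is produced and active.
Itaconate is absent, so CilA is inactive.
With repressor KosP bound, *holC* is not transcribed.
→ *holC* is OFF in B.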